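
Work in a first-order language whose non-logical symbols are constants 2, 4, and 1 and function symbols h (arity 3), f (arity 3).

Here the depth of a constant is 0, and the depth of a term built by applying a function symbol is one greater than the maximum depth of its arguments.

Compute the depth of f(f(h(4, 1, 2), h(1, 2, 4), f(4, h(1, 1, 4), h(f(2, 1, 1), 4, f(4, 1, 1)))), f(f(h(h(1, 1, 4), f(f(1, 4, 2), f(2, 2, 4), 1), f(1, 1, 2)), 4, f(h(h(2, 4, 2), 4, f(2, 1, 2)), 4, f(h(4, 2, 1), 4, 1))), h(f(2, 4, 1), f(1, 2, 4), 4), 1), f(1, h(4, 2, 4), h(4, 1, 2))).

depth(h(4, 1, 2)) = 1 + max(0, 0, 0) = 1
depth(h(1, 2, 4)) = 1 + max(0, 0, 0) = 1
depth(h(1, 1, 4)) = 1 + max(0, 0, 0) = 1
depth(f(2, 1, 1)) = 1 + max(0, 0, 0) = 1
depth(f(4, 1, 1)) = 1 + max(0, 0, 0) = 1
depth(h(f(2, 1, 1), 4, f(4, 1, 1))) = 1 + max(1, 0, 1) = 2
depth(f(4, h(1, 1, 4), h(f(2, 1, 1), 4, f(4, 1, 1)))) = 1 + max(0, 1, 2) = 3
depth(f(h(4, 1, 2), h(1, 2, 4), f(4, h(1, 1, 4), h(f(2, 1, 1), 4, f(4, 1, 1))))) = 1 + max(1, 1, 3) = 4
depth(f(1, 4, 2)) = 1 + max(0, 0, 0) = 1
depth(f(2, 2, 4)) = 1 + max(0, 0, 0) = 1
depth(f(f(1, 4, 2), f(2, 2, 4), 1)) = 1 + max(1, 1, 0) = 2
depth(f(1, 1, 2)) = 1 + max(0, 0, 0) = 1
depth(h(h(1, 1, 4), f(f(1, 4, 2), f(2, 2, 4), 1), f(1, 1, 2))) = 1 + max(1, 2, 1) = 3
depth(h(2, 4, 2)) = 1 + max(0, 0, 0) = 1
depth(f(2, 1, 2)) = 1 + max(0, 0, 0) = 1
depth(h(h(2, 4, 2), 4, f(2, 1, 2))) = 1 + max(1, 0, 1) = 2
depth(h(4, 2, 1)) = 1 + max(0, 0, 0) = 1
depth(f(h(4, 2, 1), 4, 1)) = 1 + max(1, 0, 0) = 2
depth(f(h(h(2, 4, 2), 4, f(2, 1, 2)), 4, f(h(4, 2, 1), 4, 1))) = 1 + max(2, 0, 2) = 3
depth(f(h(h(1, 1, 4), f(f(1, 4, 2), f(2, 2, 4), 1), f(1, 1, 2)), 4, f(h(h(2, 4, 2), 4, f(2, 1, 2)), 4, f(h(4, 2, 1), 4, 1)))) = 1 + max(3, 0, 3) = 4
depth(f(2, 4, 1)) = 1 + max(0, 0, 0) = 1
depth(f(1, 2, 4)) = 1 + max(0, 0, 0) = 1
depth(h(f(2, 4, 1), f(1, 2, 4), 4)) = 1 + max(1, 1, 0) = 2
depth(f(f(h(h(1, 1, 4), f(f(1, 4, 2), f(2, 2, 4), 1), f(1, 1, 2)), 4, f(h(h(2, 4, 2), 4, f(2, 1, 2)), 4, f(h(4, 2, 1), 4, 1))), h(f(2, 4, 1), f(1, 2, 4), 4), 1)) = 1 + max(4, 2, 0) = 5
depth(h(4, 2, 4)) = 1 + max(0, 0, 0) = 1
depth(f(1, h(4, 2, 4), h(4, 1, 2))) = 1 + max(0, 1, 1) = 2
depth(f(f(h(4, 1, 2), h(1, 2, 4), f(4, h(1, 1, 4), h(f(2, 1, 1), 4, f(4, 1, 1)))), f(f(h(h(1, 1, 4), f(f(1, 4, 2), f(2, 2, 4), 1), f(1, 1, 2)), 4, f(h(h(2, 4, 2), 4, f(2, 1, 2)), 4, f(h(4, 2, 1), 4, 1))), h(f(2, 4, 1), f(1, 2, 4), 4), 1), f(1, h(4, 2, 4), h(4, 1, 2)))) = 1 + max(4, 5, 2) = 6

6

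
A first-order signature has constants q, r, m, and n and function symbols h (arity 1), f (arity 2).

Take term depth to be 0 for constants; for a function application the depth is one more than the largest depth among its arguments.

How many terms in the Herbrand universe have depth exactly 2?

Let N_k = |{terms of depth ≤ k}|. Then N_0 = 4 and N_k = 4 + N_{k-1} + N_{k-1}^2 for k ≥ 1 (one summand per function symbol, arity giving the exponent).
N_0 = 4
N_1 = 4 + 4 + 4^2 = 24
N_2 = 4 + 24 + 24^2 = 604
Terms of depth exactly 2: N_2 − N_1 = 604 − 24 = 580.

580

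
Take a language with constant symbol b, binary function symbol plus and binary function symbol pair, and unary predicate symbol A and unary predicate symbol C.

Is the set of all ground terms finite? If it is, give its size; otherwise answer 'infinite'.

The signature has at least one function symbol (plus, arity 2) and at least one constant (b).
Iterating plus gives infinitely many distinct ground terms: b, plus(b, b), plus(plus(b, b), plus(b, b)), ...
So the Herbrand universe is infinite.

infinite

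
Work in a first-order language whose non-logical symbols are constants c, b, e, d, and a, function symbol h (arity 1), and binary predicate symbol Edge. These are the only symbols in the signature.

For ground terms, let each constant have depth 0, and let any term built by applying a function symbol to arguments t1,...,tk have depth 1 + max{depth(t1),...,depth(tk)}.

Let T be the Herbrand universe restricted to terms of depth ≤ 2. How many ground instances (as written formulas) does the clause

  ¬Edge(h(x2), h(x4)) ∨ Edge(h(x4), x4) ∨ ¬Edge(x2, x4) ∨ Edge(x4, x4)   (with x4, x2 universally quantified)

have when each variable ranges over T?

Ground terms of depth ≤ 2:
  Let N_k = |{terms of depth ≤ k}|. Then N_0 = 5 and N_k = 5 + N_{k-1} for k ≥ 1 (one summand per function symbol, arity giving the exponent).
  N_0 = 5
  N_1 = 5 + 5 = 10
  N_2 = 5 + 10 = 15
So there are 15 ground terms available for substitution.
The clause has 2 distinct variables (x4, x2), each appearing in the body. In the free term algebra distinct substitutions yield syntactically distinct ground instances.
Number of ground instances = 15^2 = 225.

225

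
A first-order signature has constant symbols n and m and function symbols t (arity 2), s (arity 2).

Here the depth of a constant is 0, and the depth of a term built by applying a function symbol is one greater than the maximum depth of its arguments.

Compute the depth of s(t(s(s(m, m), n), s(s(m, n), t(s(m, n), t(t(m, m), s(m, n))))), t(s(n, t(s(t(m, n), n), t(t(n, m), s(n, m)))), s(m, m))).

depth(s(m, m)) = 1 + max(0, 0) = 1
depth(s(s(m, m), n)) = 1 + max(1, 0) = 2
depth(s(m, n)) = 1 + max(0, 0) = 1
depth(t(m, m)) = 1 + max(0, 0) = 1
depth(t(t(m, m), s(m, n))) = 1 + max(1, 1) = 2
depth(t(s(m, n), t(t(m, m), s(m, n)))) = 1 + max(1, 2) = 3
depth(s(s(m, n), t(s(m, n), t(t(m, m), s(m, n))))) = 1 + max(1, 3) = 4
depth(t(s(s(m, m), n), s(s(m, n), t(s(m, n), t(t(m, m), s(m, n)))))) = 1 + max(2, 4) = 5
depth(t(m, n)) = 1 + max(0, 0) = 1
depth(s(t(m, n), n)) = 1 + max(1, 0) = 2
depth(t(n, m)) = 1 + max(0, 0) = 1
depth(s(n, m)) = 1 + max(0, 0) = 1
depth(t(t(n, m), s(n, m))) = 1 + max(1, 1) = 2
depth(t(s(t(m, n), n), t(t(n, m), s(n, m)))) = 1 + max(2, 2) = 3
depth(s(n, t(s(t(m, n), n), t(t(n, m), s(n, m))))) = 1 + max(0, 3) = 4
depth(t(s(n, t(s(t(m, n), n), t(t(n, m), s(n, m)))), s(m, m))) = 1 + max(4, 1) = 5
depth(s(t(s(s(m, m), n), s(s(m, n), t(s(m, n), t(t(m, m), s(m, n))))), t(s(n, t(s(t(m, n), n), t(t(n, m), s(n, m)))), s(m, m)))) = 1 + max(5, 5) = 6

6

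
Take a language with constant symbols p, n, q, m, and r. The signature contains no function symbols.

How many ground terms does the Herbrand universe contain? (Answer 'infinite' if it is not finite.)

5

There are no function symbols, so every ground term is one of the 5 constants.
The Herbrand universe is {p, n, q, m, r}, which is finite with 5 elements.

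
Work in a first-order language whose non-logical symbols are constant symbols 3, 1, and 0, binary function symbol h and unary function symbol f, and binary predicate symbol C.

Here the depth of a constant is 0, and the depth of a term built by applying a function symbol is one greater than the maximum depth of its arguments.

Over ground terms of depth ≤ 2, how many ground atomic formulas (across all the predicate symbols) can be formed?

First count ground terms of depth ≤ 2.
Write N_k for the number of ground terms of depth ≤ k. A term of depth ≤ k is either a constant or a function symbol applied to arguments of depth ≤ k−1, so N_k = 3 + N_{k-1}^2 + N_{k-1}.
N_0 = 3
N_1 = 3 + 3^2 + 3 = 15
N_2 = 3 + 15^2 + 15 = 243
So |H| = 243.
A ground atom is a predicate applied to a tuple of terms from H, so the count is the sum over predicates of |H|^arity:
  C: 243^2 = 59049
Total ground atoms: 59049.

59049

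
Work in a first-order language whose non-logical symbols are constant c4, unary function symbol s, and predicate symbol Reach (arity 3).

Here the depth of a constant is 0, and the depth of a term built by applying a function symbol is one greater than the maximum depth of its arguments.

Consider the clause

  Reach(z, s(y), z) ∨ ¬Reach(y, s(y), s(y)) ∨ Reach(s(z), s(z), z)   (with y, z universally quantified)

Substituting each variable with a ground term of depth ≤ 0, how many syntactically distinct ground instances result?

1

Ground terms of depth ≤ 0:
  Let N_k count ground terms of depth at most k. Each non-constant term of depth ≤ k is some function symbol applied to depth-≤(k−1) arguments, giving N_k = 1 + N_{k-1}.
  N_0 = 1
  Explicitly: c4.
So there is exactly 1 ground term available for substitution.
The clause has 2 distinct variables (y, z), each appearing in the body. In the free term algebra distinct substitutions yield syntactically distinct ground instances.
Number of ground instances = 1^2 = 1.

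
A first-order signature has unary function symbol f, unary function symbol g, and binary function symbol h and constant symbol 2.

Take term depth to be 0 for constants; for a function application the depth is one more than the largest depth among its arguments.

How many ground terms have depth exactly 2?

Let N_k count ground terms of depth at most k. Each non-constant term of depth ≤ k is some function symbol applied to depth-≤(k−1) arguments, giving N_k = 1 + N_{k-1} + N_{k-1} + N_{k-1}^2.
N_0 = 1
N_1 = 1 + 1 + 1 + 1^2 = 4
N_2 = 1 + 4 + 4 + 4^2 = 25
Terms of depth exactly 2: N_2 − N_1 = 25 − 4 = 21.

21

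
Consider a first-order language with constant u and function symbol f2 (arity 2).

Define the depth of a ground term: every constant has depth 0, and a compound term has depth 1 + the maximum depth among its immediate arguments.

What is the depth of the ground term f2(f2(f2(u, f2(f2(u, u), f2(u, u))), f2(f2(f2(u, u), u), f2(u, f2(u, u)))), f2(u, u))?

5

depth(f2(u, u)) = 1 + max(0, 0) = 1
depth(f2(f2(u, u), f2(u, u))) = 1 + max(1, 1) = 2
depth(f2(u, f2(f2(u, u), f2(u, u)))) = 1 + max(0, 2) = 3
depth(f2(f2(u, u), u)) = 1 + max(1, 0) = 2
depth(f2(u, f2(u, u))) = 1 + max(0, 1) = 2
depth(f2(f2(f2(u, u), u), f2(u, f2(u, u)))) = 1 + max(2, 2) = 3
depth(f2(f2(u, f2(f2(u, u), f2(u, u))), f2(f2(f2(u, u), u), f2(u, f2(u, u))))) = 1 + max(3, 3) = 4
depth(f2(f2(f2(u, f2(f2(u, u), f2(u, u))), f2(f2(f2(u, u), u), f2(u, f2(u, u)))), f2(u, u))) = 1 + max(4, 1) = 5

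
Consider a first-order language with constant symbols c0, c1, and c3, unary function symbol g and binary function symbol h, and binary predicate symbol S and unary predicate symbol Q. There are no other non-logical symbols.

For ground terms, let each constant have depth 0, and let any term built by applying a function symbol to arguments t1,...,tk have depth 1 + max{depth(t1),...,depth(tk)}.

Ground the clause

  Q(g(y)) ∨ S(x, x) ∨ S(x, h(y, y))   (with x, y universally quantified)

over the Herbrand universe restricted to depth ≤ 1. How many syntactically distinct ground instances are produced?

Ground terms of depth ≤ 1:
  Let N_k count ground terms of depth at most k. Each non-constant term of depth ≤ k is some function symbol applied to depth-≤(k−1) arguments, giving N_k = 3 + N_{k-1} + N_{k-1}^2.
  N_0 = 3
  N_1 = 3 + 3 + 3^2 = 15
So there are 15 ground terms available for substitution.
Each of x, y ranges independently over the available ground terms, and distinct assignments produce distinct instances.
Number of ground instances = 15^2 = 225.

225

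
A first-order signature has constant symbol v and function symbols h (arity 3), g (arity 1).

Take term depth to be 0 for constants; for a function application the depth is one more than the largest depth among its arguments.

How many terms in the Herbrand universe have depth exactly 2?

28

Write N_k for the number of ground terms of depth ≤ k. A term of depth ≤ k is either a constant or a function symbol applied to arguments of depth ≤ k−1, so N_k = 1 + N_{k-1}^3 + N_{k-1}.
N_0 = 1
N_1 = 1 + 1^3 + 1 = 3
N_2 = 1 + 3^3 + 3 = 31
Terms of depth exactly 2: N_2 − N_1 = 31 − 3 = 28.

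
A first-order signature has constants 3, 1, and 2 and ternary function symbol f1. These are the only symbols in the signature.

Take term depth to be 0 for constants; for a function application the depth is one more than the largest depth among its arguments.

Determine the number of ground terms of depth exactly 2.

26973

Let N_k = |{terms of depth ≤ k}|. Then N_0 = 3 and N_k = 3 + N_{k-1}^3 for k ≥ 1 (one summand per function symbol, arity giving the exponent).
N_0 = 3
N_1 = 3 + 3^3 = 30
N_2 = 3 + 30^3 = 27003
Terms of depth exactly 2: N_2 − N_1 = 27003 − 30 = 26973.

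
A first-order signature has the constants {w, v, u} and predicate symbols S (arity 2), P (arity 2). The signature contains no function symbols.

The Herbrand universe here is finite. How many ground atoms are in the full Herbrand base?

18

With no function symbols, the Herbrand universe is just the 3 constants.
Ground atoms per predicate: S: 3^2 = 9, P: 3^2 = 9.
Herbrand base size = 9 + 9 = 18.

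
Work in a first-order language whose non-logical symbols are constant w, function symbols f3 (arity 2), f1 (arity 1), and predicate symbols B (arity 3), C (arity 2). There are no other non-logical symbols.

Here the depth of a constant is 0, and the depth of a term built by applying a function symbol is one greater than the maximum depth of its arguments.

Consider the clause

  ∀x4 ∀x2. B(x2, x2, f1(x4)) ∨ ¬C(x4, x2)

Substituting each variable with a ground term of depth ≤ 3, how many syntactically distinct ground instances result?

33489

Ground terms of depth ≤ 3:
  Let N_k = |{terms of depth ≤ k}|. Then N_0 = 1 and N_k = 1 + N_{k-1}^2 + N_{k-1} for k ≥ 1 (one summand per function symbol, arity giving the exponent).
  N_0 = 1
  N_1 = 1 + 1^2 + 1 = 3
  N_2 = 1 + 3^2 + 3 = 13
  N_3 = 1 + 13^2 + 13 = 183
So there are 183 ground terms available for substitution.
Each of x4, x2 ranges independently over the available ground terms, and distinct assignments produce distinct instances.
Number of ground instances = 183^2 = 33489.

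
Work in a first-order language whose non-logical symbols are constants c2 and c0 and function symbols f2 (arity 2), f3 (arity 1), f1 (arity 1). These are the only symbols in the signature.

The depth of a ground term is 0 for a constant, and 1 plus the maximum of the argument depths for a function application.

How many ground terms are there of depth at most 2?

Write N_k for the number of ground terms of depth ≤ k. A term of depth ≤ k is either a constant or a function symbol applied to arguments of depth ≤ k−1, so N_k = 2 + N_{k-1}^2 + N_{k-1} + N_{k-1}.
N_0 = 2
N_1 = 2 + 2^2 + 2 + 2 = 10
N_2 = 2 + 10^2 + 10 + 10 = 122

122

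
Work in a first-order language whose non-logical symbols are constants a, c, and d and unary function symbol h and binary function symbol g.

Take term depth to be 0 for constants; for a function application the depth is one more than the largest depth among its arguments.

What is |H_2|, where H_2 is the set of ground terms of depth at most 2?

Count level by level. With function symbols h/1, g/2, the terms of depth ≤ k are the 3 constants together with each function applied to depth-≤(k−1) tuples, so N_k = 3 + N_{k-1} + N_{k-1}^2.
N_0 = 3
N_1 = 3 + 3 + 3^2 = 15
N_2 = 3 + 15 + 15^2 = 243

243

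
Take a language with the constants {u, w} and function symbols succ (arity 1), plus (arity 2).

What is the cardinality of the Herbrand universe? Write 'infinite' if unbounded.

The signature has at least one function symbol (succ, arity 1) and at least one constant (u).
Iterating succ gives infinitely many distinct ground terms: u, succ(u), succ(succ(u)), ...
So the Herbrand universe is infinite.

infinite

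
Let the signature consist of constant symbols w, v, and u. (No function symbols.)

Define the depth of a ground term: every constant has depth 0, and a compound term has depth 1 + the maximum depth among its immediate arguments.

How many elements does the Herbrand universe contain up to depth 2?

3

With no function symbols every ground term is a constant, so there are exactly 3 ground terms at every depth bound.
N_0 = 3
N_1 = 3
N_2 = 3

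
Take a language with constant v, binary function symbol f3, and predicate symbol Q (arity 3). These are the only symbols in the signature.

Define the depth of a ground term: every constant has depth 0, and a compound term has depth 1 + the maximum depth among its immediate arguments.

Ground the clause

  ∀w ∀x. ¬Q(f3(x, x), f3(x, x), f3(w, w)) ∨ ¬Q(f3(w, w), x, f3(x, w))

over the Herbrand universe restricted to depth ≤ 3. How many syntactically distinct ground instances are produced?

676

Ground terms of depth ≤ 3:
  Let N_k count ground terms of depth at most k. Each non-constant term of depth ≤ k is some function symbol applied to depth-≤(k−1) arguments, giving N_k = 1 + N_{k-1}^2.
  N_0 = 1
  N_1 = 1 + 1^2 = 2
  N_2 = 1 + 2^2 = 5
  N_3 = 1 + 5^2 = 26
So there are 26 ground terms available for substitution.
Each of w, x ranges independently over the available ground terms, and distinct assignments produce distinct instances.
Number of ground instances = 26^2 = 676.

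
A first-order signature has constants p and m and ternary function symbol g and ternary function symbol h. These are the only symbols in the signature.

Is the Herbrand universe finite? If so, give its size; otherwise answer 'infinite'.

The signature has at least one function symbol (g, arity 3) and at least one constant (p).
Iterating g gives infinitely many distinct ground terms: p, g(p, p, p), g(g(p, p, p), g(p, p, p), g(p, p, p)), ...
So the Herbrand universe is infinite.

infinite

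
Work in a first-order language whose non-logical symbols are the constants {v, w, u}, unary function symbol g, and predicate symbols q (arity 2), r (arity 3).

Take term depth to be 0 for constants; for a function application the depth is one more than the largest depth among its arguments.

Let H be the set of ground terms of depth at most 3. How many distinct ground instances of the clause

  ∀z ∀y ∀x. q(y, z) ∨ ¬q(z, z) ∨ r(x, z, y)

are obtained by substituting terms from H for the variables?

1728

Ground terms of depth ≤ 3:
  Count level by level. With function symbols g/1, the terms of depth ≤ k are the 3 constants together with each function applied to depth-≤(k−1) tuples, so N_k = 3 + N_{k-1}.
  N_0 = 3
  N_1 = 3 + 3 = 6
  N_2 = 3 + 6 = 9
  N_3 = 3 + 9 = 12
So there are 12 ground terms available for substitution.
The clause has 3 distinct variables (z, y, x), each appearing in the body. In the free term algebra distinct substitutions yield syntactically distinct ground instances.
Number of ground instances = 12^3 = 1728.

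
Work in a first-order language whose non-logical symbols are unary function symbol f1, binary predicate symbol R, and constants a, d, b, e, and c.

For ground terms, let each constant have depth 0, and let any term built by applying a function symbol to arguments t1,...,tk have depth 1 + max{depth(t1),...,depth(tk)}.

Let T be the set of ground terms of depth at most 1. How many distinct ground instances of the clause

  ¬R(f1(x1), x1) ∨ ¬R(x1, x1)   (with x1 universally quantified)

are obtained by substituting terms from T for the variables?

10

Ground terms of depth ≤ 1:
  Count level by level. With function symbols f1/1, the terms of depth ≤ k are the 5 constants together with each function applied to depth-≤(k−1) tuples, so N_k = 5 + N_{k-1}.
  N_0 = 5
  N_1 = 5 + 5 = 10
  Explicitly: a, d, b, e, c, f1(a), f1(d), f1(b), f1(e), f1(c).
So there are 10 ground terms available for substitution.
The variable x1 ranges independently over the available ground terms, and distinct assignments produce distinct instances.
Number of ground instances = 10.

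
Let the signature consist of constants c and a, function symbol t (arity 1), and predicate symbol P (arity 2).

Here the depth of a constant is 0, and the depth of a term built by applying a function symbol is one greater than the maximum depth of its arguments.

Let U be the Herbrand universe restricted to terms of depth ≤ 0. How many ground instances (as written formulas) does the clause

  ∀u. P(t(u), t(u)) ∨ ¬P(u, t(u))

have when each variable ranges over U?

2

Ground terms of depth ≤ 0:
  Let N_k = |{terms of depth ≤ k}|. Then N_0 = 2 and N_k = 2 + N_{k-1} for k ≥ 1 (one summand per function symbol, arity giving the exponent).
  N_0 = 2
So there are 2 ground terms available for substitution.
The variable u ranges independently over the available ground terms, and distinct assignments produce distinct instances.
Number of ground instances = 2.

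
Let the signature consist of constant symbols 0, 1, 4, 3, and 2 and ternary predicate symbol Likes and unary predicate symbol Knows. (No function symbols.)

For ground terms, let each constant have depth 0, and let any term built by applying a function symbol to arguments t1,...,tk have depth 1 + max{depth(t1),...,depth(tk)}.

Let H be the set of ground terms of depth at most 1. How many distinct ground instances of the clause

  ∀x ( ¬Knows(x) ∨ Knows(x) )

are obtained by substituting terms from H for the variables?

5

Ground terms of depth ≤ 1:
  With no function symbols every ground term is a constant, so there are exactly 5 ground terms at every depth bound.
  N_0 = 5
  N_1 = 5
  Explicitly: 0, 1, 4, 3, 2.
So there are 5 ground terms available for substitution.
The body mentions the single quantified variable x; since ground terms form a free algebra, no two substitutions collapse to the same formula.
Number of ground instances = 5.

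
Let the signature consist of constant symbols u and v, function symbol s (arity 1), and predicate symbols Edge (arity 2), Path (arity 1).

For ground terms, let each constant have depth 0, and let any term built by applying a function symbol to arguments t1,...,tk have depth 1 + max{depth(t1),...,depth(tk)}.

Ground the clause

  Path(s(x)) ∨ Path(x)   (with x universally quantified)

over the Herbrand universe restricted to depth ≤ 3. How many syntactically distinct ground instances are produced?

8

Ground terms of depth ≤ 3:
  Let N_k = |{terms of depth ≤ k}|. Then N_0 = 2 and N_k = 2 + N_{k-1} for k ≥ 1 (one summand per function symbol, arity giving the exponent).
  N_0 = 2
  N_1 = 2 + 2 = 4
  N_2 = 2 + 4 = 6
  N_3 = 2 + 6 = 8
  Explicitly: u, v, s(u), s(v), s(s(u)), s(s(v)), s(s(s(u))), s(s(s(v))).
So there are 8 ground terms available for substitution.
The clause has 1 distinct variable (x), which appears in the body. In the free term algebra distinct substitutions yield syntactically distinct ground instances.
Number of ground instances = 8.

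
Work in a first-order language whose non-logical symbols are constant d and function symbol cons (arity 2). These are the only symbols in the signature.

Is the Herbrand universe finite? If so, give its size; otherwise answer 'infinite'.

The signature has at least one function symbol (cons, arity 2) and at least one constant (d).
Iterating cons gives infinitely many distinct ground terms: d, cons(d, d), cons(cons(d, d), cons(d, d)), ...
So the Herbrand universe is infinite.

infinite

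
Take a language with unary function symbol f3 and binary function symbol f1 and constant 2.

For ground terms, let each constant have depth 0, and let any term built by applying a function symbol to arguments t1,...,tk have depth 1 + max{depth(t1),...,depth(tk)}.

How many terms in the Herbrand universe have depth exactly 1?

2

Let N_k = |{terms of depth ≤ k}|. Then N_0 = 1 and N_k = 1 + N_{k-1} + N_{k-1}^2 for k ≥ 1 (one summand per function symbol, arity giving the exponent).
N_0 = 1
N_1 = 1 + 1 + 1^2 = 3
Terms of depth exactly 1: N_1 − N_0 = 3 − 1 = 2.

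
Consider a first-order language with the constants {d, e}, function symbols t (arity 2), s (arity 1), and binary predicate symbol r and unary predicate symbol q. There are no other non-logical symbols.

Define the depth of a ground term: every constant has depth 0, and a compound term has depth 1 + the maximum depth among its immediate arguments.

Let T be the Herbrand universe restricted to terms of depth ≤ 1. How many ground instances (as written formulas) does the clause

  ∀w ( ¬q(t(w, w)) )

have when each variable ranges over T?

8

Ground terms of depth ≤ 1:
  Write N_k for the number of ground terms of depth ≤ k. A term of depth ≤ k is either a constant or a function symbol applied to arguments of depth ≤ k−1, so N_k = 2 + N_{k-1}^2 + N_{k-1}.
  N_0 = 2
  N_1 = 2 + 2^2 + 2 = 8
So there are 8 ground terms available for substitution.
The variable w ranges independently over the available ground terms, and distinct assignments produce distinct instances.
Number of ground instances = 8.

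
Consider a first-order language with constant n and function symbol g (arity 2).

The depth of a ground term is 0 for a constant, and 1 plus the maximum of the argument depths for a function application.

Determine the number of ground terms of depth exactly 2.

Let N_k = |{terms of depth ≤ k}|. Then N_0 = 1 and N_k = 1 + N_{k-1}^2 for k ≥ 1 (one summand per function symbol, arity giving the exponent).
N_0 = 1
N_1 = 1 + 1^2 = 2
N_2 = 1 + 2^2 = 5
Terms of depth exactly 2: N_2 − N_1 = 5 − 2 = 3.

3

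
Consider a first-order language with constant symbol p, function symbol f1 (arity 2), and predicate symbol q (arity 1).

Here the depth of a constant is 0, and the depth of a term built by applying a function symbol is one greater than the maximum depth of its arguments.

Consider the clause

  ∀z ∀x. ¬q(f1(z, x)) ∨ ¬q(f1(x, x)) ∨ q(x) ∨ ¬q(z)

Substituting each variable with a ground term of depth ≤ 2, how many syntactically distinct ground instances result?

25

Ground terms of depth ≤ 2:
  Write N_k for the number of ground terms of depth ≤ k. A term of depth ≤ k is either a constant or a function symbol applied to arguments of depth ≤ k−1, so N_k = 1 + N_{k-1}^2.
  N_0 = 1
  N_1 = 1 + 1^2 = 2
  N_2 = 1 + 2^2 = 5
  Explicitly: p, f1(p, p), f1(p, f1(p, p)), f1(f1(p, p), p), f1(f1(p, p), f1(p, p)).
So there are 5 ground terms available for substitution.
Each of z, x ranges independently over the available ground terms, and distinct assignments produce distinct instances.
Number of ground instances = 5^2 = 25.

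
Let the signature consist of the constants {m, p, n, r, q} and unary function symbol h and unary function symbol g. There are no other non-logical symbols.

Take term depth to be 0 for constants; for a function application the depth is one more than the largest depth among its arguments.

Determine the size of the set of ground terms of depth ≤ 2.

35

Write N_k for the number of ground terms of depth ≤ k. A term of depth ≤ k is either a constant or a function symbol applied to arguments of depth ≤ k−1, so N_k = 5 + N_{k-1} + N_{k-1}.
N_0 = 5
N_1 = 5 + 5 + 5 = 15
N_2 = 5 + 15 + 15 = 35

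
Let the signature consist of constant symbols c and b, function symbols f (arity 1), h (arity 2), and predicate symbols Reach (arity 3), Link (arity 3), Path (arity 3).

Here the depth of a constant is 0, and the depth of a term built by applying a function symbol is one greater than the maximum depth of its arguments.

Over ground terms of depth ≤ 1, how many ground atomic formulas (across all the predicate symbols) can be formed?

First count ground terms of depth ≤ 1.
Let N_k = |{terms of depth ≤ k}|. Then N_0 = 2 and N_k = 2 + N_{k-1} + N_{k-1}^2 for k ≥ 1 (one summand per function symbol, arity giving the exponent).
N_0 = 2
N_1 = 2 + 2 + 2^2 = 8
So |H| = 8.
Each predicate of arity r yields |H|^r ground atoms (one per choice of an r-tuple from H):
  Reach: 8^3 = 512;  Link: 8^3 = 512;  Path: 8^3 = 512
Total ground atoms: 512 + 512 + 512 = 1536.

1536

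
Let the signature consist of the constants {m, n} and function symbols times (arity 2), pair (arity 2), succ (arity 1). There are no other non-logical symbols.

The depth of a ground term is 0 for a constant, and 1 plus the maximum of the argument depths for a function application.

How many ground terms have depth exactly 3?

Write N_k for the number of ground terms of depth ≤ k. A term of depth ≤ k is either a constant or a function symbol applied to arguments of depth ≤ k−1, so N_k = 2 + N_{k-1}^2 + N_{k-1}^2 + N_{k-1}.
N_0 = 2
N_1 = 2 + 2^2 + 2^2 + 2 = 12
N_2 = 2 + 12^2 + 12^2 + 12 = 302
N_3 = 2 + 302^2 + 302^2 + 302 = 182712
Terms of depth exactly 3: N_3 − N_2 = 182712 − 302 = 182410.

182410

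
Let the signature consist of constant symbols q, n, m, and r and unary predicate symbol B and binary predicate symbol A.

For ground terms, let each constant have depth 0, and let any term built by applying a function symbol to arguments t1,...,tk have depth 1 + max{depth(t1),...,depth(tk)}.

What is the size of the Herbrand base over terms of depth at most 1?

First count ground terms of depth ≤ 1.
With no function symbols every ground term is a constant, so there are exactly 4 ground terms at every depth bound.
N_0 = 4
N_1 = 4
Explicitly: q, n, m, r.
So |H| = 4.
Ground atoms are formed by filling each argument slot of a predicate with a term from H, so an r-ary predicate gives |H|^r atoms:
  B: 4;  A: 4^2 = 16
Total ground atoms: 4 + 16 = 20.

20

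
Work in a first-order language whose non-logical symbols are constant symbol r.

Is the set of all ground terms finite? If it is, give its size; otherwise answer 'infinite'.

1

There are no function symbols, so the only ground term is the single constant.
The Herbrand universe is {r}, finite with 1 element.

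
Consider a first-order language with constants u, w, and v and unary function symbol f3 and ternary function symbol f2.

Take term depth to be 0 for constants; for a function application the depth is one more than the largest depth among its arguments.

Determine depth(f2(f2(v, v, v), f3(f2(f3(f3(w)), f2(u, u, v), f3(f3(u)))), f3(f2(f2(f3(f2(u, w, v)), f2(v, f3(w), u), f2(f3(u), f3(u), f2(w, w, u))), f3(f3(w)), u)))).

6

depth(f2(v, v, v)) = 1 + max(0, 0, 0) = 1
depth(f3(w)) = 1 + depth(w) = 1 + 0 = 1
depth(f3(f3(w))) = 1 + depth(f3(w)) = 1 + 1 = 2
depth(f2(u, u, v)) = 1 + max(0, 0, 0) = 1
depth(f3(u)) = 1 + depth(u) = 1 + 0 = 1
depth(f3(f3(u))) = 1 + depth(f3(u)) = 1 + 1 = 2
depth(f2(f3(f3(w)), f2(u, u, v), f3(f3(u)))) = 1 + max(2, 1, 2) = 3
depth(f3(f2(f3(f3(w)), f2(u, u, v), f3(f3(u))))) = 1 + depth(f2(f3(f3(w)), f2(u, u, v), f3(f3(u)))) = 1 + 3 = 4
depth(f2(u, w, v)) = 1 + max(0, 0, 0) = 1
depth(f3(f2(u, w, v))) = 1 + depth(f2(u, w, v)) = 1 + 1 = 2
depth(f2(v, f3(w), u)) = 1 + max(0, 1, 0) = 2
depth(f2(w, w, u)) = 1 + max(0, 0, 0) = 1
depth(f2(f3(u), f3(u), f2(w, w, u))) = 1 + max(1, 1, 1) = 2
depth(f2(f3(f2(u, w, v)), f2(v, f3(w), u), f2(f3(u), f3(u), f2(w, w, u)))) = 1 + max(2, 2, 2) = 3
depth(f2(f2(f3(f2(u, w, v)), f2(v, f3(w), u), f2(f3(u), f3(u), f2(w, w, u))), f3(f3(w)), u)) = 1 + max(3, 2, 0) = 4
depth(f3(f2(f2(f3(f2(u, w, v)), f2(v, f3(w), u), f2(f3(u), f3(u), f2(w, w, u))), f3(f3(w)), u))) = 1 + depth(f2(f2(f3(f2(u, w, v)), f2(v, f3(w), u), f2(f3(u), f3(u), f2(w, w, u))), f3(f3(w)), u)) = 1 + 4 = 5
depth(f2(f2(v, v, v), f3(f2(f3(f3(w)), f2(u, u, v), f3(f3(u)))), f3(f2(f2(f3(f2(u, w, v)), f2(v, f3(w), u), f2(f3(u), f3(u), f2(w, w, u))), f3(f3(w)), u)))) = 1 + max(1, 4, 5) = 6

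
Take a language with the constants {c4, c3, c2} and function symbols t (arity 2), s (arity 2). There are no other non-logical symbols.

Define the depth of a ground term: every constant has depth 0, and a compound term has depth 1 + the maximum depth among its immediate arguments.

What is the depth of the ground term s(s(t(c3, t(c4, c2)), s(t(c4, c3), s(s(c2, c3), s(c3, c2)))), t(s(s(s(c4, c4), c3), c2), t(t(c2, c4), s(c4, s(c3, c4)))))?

5

depth(t(c4, c2)) = 1 + max(0, 0) = 1
depth(t(c3, t(c4, c2))) = 1 + max(0, 1) = 2
depth(t(c4, c3)) = 1 + max(0, 0) = 1
depth(s(c2, c3)) = 1 + max(0, 0) = 1
depth(s(c3, c2)) = 1 + max(0, 0) = 1
depth(s(s(c2, c3), s(c3, c2))) = 1 + max(1, 1) = 2
depth(s(t(c4, c3), s(s(c2, c3), s(c3, c2)))) = 1 + max(1, 2) = 3
depth(s(t(c3, t(c4, c2)), s(t(c4, c3), s(s(c2, c3), s(c3, c2))))) = 1 + max(2, 3) = 4
depth(s(c4, c4)) = 1 + max(0, 0) = 1
depth(s(s(c4, c4), c3)) = 1 + max(1, 0) = 2
depth(s(s(s(c4, c4), c3), c2)) = 1 + max(2, 0) = 3
depth(t(c2, c4)) = 1 + max(0, 0) = 1
depth(s(c3, c4)) = 1 + max(0, 0) = 1
depth(s(c4, s(c3, c4))) = 1 + max(0, 1) = 2
depth(t(t(c2, c4), s(c4, s(c3, c4)))) = 1 + max(1, 2) = 3
depth(t(s(s(s(c4, c4), c3), c2), t(t(c2, c4), s(c4, s(c3, c4))))) = 1 + max(3, 3) = 4
depth(s(s(t(c3, t(c4, c2)), s(t(c4, c3), s(s(c2, c3), s(c3, c2)))), t(s(s(s(c4, c4), c3), c2), t(t(c2, c4), s(c4, s(c3, c4)))))) = 1 + max(4, 4) = 5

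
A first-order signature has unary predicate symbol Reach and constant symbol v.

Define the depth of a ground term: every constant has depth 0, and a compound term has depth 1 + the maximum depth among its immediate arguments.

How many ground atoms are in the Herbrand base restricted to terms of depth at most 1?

1

First count ground terms of depth ≤ 1.
With no function symbols every ground term is a constant, so there is exactly 1 ground term at every depth bound.
N_0 = 1
N_1 = 1
So |H| = 1.
For each predicate symbol, the number of ground atoms is |H| raised to its arity; summing:
  Reach: 1
Total ground atoms: 1.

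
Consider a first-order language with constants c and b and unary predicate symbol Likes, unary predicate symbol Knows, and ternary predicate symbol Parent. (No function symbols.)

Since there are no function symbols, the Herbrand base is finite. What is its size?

With no function symbols, the Herbrand universe is just the 2 constants.
Ground atoms per predicate: Likes: 2, Knows: 2, Parent: 2^3 = 8.
Herbrand base size = 2 + 2 + 8 = 12.

12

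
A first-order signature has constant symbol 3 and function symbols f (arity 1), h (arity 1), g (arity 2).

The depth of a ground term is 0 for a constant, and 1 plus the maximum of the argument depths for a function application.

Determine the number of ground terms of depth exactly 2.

21

Let N_k count ground terms of depth at most k. Each non-constant term of depth ≤ k is some function symbol applied to depth-≤(k−1) arguments, giving N_k = 1 + N_{k-1} + N_{k-1} + N_{k-1}^2.
N_0 = 1
N_1 = 1 + 1 + 1 + 1^2 = 4
N_2 = 1 + 4 + 4 + 4^2 = 25
Terms of depth exactly 2: N_2 − N_1 = 25 − 4 = 21.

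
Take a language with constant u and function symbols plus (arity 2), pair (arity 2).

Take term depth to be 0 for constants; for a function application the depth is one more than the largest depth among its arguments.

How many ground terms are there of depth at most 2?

19

If N_k denotes the number of depth-≤k ground terms, the 1 constant gives N_0 = 1, and each function symbol of arity r contributes N_{k-1}^r new terms at level k: N_k = 1 + N_{k-1}^2 + N_{k-1}^2.
N_0 = 1
N_1 = 1 + 1^2 + 1^2 = 3
N_2 = 1 + 3^2 + 3^2 = 19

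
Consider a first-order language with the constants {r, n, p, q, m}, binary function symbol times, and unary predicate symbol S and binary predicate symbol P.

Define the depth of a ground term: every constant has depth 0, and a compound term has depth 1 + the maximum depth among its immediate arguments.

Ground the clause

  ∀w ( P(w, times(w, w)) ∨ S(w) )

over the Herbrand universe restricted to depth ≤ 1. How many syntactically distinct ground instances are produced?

30

Ground terms of depth ≤ 1:
  Count level by level. With function symbols times/2, the terms of depth ≤ k are the 5 constants together with each function applied to depth-≤(k−1) tuples, so N_k = 5 + N_{k-1}^2.
  N_0 = 5
  N_1 = 5 + 5^2 = 30
So there are 30 ground terms available for substitution.
The body mentions the single quantified variable w; since ground terms form a free algebra, no two substitutions collapse to the same formula.
Number of ground instances = 30.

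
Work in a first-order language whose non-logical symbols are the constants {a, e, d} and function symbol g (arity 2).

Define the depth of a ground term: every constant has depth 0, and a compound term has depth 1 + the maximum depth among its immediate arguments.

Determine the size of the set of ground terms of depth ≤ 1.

12

Write N_k for the number of ground terms of depth ≤ k. A term of depth ≤ k is either a constant or a function symbol applied to arguments of depth ≤ k−1, so N_k = 3 + N_{k-1}^2.
N_0 = 3
N_1 = 3 + 3^2 = 12
Explicitly: a, e, d, g(a, a), g(a, e), g(a, d), g(e, a), g(e, e), g(e, d), g(d, a), g(d, e), g(d, d).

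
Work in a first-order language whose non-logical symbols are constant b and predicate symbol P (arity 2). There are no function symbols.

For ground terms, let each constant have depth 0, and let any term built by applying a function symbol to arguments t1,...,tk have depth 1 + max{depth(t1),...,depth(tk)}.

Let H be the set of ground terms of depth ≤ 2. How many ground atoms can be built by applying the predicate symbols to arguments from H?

First count ground terms of depth ≤ 2.
With no function symbols every ground term is a constant, so there is exactly 1 ground term at every depth bound.
N_0 = 1
N_1 = 1
N_2 = 1
Explicitly: b.
So |H| = 1.
A ground atom is a predicate applied to a tuple of terms from H, so the count is the sum over predicates of |H|^arity:
  P: 1^2 = 1
Total ground atoms: 1.

1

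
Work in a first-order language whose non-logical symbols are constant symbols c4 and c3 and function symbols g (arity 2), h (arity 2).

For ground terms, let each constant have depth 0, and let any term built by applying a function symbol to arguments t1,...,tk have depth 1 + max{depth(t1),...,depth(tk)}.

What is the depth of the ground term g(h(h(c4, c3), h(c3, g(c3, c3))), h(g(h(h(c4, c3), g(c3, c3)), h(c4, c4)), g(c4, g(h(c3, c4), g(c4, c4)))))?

depth(h(c4, c3)) = 1 + max(0, 0) = 1
depth(g(c3, c3)) = 1 + max(0, 0) = 1
depth(h(c3, g(c3, c3))) = 1 + max(0, 1) = 2
depth(h(h(c4, c3), h(c3, g(c3, c3)))) = 1 + max(1, 2) = 3
depth(h(h(c4, c3), g(c3, c3))) = 1 + max(1, 1) = 2
depth(h(c4, c4)) = 1 + max(0, 0) = 1
depth(g(h(h(c4, c3), g(c3, c3)), h(c4, c4))) = 1 + max(2, 1) = 3
depth(h(c3, c4)) = 1 + max(0, 0) = 1
depth(g(c4, c4)) = 1 + max(0, 0) = 1
depth(g(h(c3, c4), g(c4, c4))) = 1 + max(1, 1) = 2
depth(g(c4, g(h(c3, c4), g(c4, c4)))) = 1 + max(0, 2) = 3
depth(h(g(h(h(c4, c3), g(c3, c3)), h(c4, c4)), g(c4, g(h(c3, c4), g(c4, c4))))) = 1 + max(3, 3) = 4
depth(g(h(h(c4, c3), h(c3, g(c3, c3))), h(g(h(h(c4, c3), g(c3, c3)), h(c4, c4)), g(c4, g(h(c3, c4), g(c4, c4)))))) = 1 + max(3, 4) = 5

5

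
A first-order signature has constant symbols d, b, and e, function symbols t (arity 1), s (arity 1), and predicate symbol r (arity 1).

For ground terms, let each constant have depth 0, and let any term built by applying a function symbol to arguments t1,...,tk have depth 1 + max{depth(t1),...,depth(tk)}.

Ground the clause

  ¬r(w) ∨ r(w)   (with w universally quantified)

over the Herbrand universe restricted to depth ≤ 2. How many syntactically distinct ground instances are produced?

21

Ground terms of depth ≤ 2:
  Count level by level. With function symbols t/1, s/1, the terms of depth ≤ k are the 3 constants together with each function applied to depth-≤(k−1) tuples, so N_k = 3 + N_{k-1} + N_{k-1}.
  N_0 = 3
  N_1 = 3 + 3 + 3 = 9
  N_2 = 3 + 9 + 9 = 21
So there are 21 ground terms available for substitution.
The body mentions the single quantified variable w; since ground terms form a free algebra, no two substitutions collapse to the same formula.
Number of ground instances = 21.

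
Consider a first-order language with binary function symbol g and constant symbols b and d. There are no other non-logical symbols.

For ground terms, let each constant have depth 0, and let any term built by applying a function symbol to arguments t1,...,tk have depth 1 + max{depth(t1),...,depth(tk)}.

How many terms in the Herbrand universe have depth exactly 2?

32

Write N_k for the number of ground terms of depth ≤ k. A term of depth ≤ k is either a constant or a function symbol applied to arguments of depth ≤ k−1, so N_k = 2 + N_{k-1}^2.
N_0 = 2
N_1 = 2 + 2^2 = 6
N_2 = 2 + 6^2 = 38
Terms of depth exactly 2: N_2 − N_1 = 38 − 6 = 32.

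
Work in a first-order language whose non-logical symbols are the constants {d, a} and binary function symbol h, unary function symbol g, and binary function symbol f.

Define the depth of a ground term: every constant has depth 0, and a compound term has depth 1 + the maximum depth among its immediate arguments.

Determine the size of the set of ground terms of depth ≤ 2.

If N_k denotes the number of depth-≤k ground terms, the 2 constants give N_0 = 2, and each function symbol of arity r contributes N_{k-1}^r new terms at level k: N_k = 2 + N_{k-1}^2 + N_{k-1} + N_{k-1}^2.
N_0 = 2
N_1 = 2 + 2^2 + 2 + 2^2 = 12
N_2 = 2 + 12^2 + 12 + 12^2 = 302

302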